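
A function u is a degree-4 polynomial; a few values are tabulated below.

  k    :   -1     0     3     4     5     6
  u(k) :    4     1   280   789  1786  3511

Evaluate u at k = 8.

Write u(k) = ak^4 + bk³ + ck² + dk + e; the 6 given values yield a linear system in the 5 coefficients.
Solving, u(k) = 2k^4 + 4k³ + 2k² - 3k + 1.
Then u(8) = 10345.

10345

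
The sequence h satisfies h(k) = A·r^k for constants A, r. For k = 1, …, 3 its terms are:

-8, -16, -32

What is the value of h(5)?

Consecutive ratio: -16/(-8) = 2, and -32/(-16) = 2, so r = 2.
Then A·2^1 = -8 gives A = -4, and h(k) = -4·2^k.
h(5) = -4·2^5 = -128.

-128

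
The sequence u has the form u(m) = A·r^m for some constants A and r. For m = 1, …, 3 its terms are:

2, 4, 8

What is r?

2

Consecutive ratio: 4/2 = 2, and 8/4 = 2, so r = 2.
Then A·2^1 = 2 gives A = 1, and u(m) = 1·2^m.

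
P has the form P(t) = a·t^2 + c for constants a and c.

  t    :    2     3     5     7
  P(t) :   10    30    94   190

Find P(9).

From P(2) = 10 and P(3) = 30: 4a + c = 10 and 9a + c = 30.
Subtracting: 5a = 20, so a = 4; then c = 10 − 4·4 = -6.
So P(t) = 4t² − 6, and P(9) = 318.

318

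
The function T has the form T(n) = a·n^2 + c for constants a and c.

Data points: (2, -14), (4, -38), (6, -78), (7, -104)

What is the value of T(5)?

From T(2) = -14 and T(4) = -38: 4a + c = -14 and 16a + c = -38.
Subtracting: 12a = -24, so a = -2; then c = -14 − (-2)·4 = -6.
So T(n) = -2n² − 6, and T(5) = -56.

-56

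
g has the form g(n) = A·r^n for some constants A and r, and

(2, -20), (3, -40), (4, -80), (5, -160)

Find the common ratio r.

2

Consecutive ratio: -40/(-20) = 2, and -80/(-40) = 2, so r = 2.
Then A·2^2 = -20 gives A = -5, and g(n) = -5·2^n.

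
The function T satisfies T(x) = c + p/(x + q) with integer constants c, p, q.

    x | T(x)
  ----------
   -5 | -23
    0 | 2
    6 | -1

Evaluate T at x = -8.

(T(x) − c)(x + q) = p for each data point; the three points give a linear system in c and q, then p follows.
Solving: c = -3, q = 4, p = 20, so T(x) = -3 + 20/(x + 4).
Then T(-8) = -3 + 20/(-4) = -8.

-8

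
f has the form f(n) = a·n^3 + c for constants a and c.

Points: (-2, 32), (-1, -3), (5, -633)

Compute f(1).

-13

From f(-2) = 32 and f(-1) = -3: -8a + c = 32 and -1a + c = -3.
Subtracting: 7a = -35, so a = -5; then c = 32 − (-5)·(-8) = -8.
So f(n) = -5n³ − 8, and f(1) = -13.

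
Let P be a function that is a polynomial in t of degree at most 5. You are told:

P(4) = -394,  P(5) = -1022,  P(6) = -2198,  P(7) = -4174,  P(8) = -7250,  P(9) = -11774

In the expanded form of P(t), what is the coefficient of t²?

First differences: -628, -1176, -1976, -3076, -4524. Second differences: -548, -800, -1100, -1448. Third differences: -252, -300, -348. Fourth differences: -48, -48.
Level-4 differences are constant, so P has degree 4.
Fitting a degree-4 polynomial gives P(t) = -2t^4 + 2t³ - 2t² + 6t - 2.
The coefficient of t² is -2.

-2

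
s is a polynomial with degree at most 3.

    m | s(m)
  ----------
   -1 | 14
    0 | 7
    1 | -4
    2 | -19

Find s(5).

First differences: -7, -11, -15. Second differences: -4, -4.
Level-2 differences are constant, so s has degree 2.
Fitting a degree-2 polynomial gives s(m) = -2m² - 9m + 7.
Then s(5) = -88.

-88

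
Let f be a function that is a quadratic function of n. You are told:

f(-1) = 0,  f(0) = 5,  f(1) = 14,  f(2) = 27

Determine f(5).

First differences: 5, 9, 13. Second differences: 4, 4.
Level-2 differences are constant, so f has degree 2.
Fitting a degree-2 polynomial gives f(n) = 2n² + 7n + 5.
Then f(5) = 90.

90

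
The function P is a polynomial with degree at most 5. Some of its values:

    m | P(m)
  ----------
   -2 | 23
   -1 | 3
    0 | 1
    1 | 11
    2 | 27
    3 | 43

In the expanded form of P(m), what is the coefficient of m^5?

0

First differences: -20, -2, 10, 16, 16. Second differences: 18, 12, 6, 0. Third differences: -6, -6, -6.
Level-3 differences are constant, so P has degree 3.
Fitting a degree-3 polynomial gives P(m) = -m³ + 6m² + 5m + 1.
The coefficient of m^5 is 0.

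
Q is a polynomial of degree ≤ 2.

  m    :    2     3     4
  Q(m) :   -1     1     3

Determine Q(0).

First differences: 2, 2.
Level-1 differences are constant, so Q has degree 1.
Fitting a degree-1 polynomial gives Q(m) = 2m - 5.
Then Q(0) = -5.

-5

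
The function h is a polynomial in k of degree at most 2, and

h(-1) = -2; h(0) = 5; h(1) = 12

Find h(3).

Write h(k) = ak² + bk + c; the 3 given values yield a linear system in the 3 coefficients.
Solving, the leading coefficient vanishes, and h(k) = 7k + 5.
Then h(3) = 26.

26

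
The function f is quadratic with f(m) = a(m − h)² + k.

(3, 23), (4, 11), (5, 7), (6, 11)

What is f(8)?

43

First differences -12, -4, 4; second difference 8 = 2a, so a = 4.
Expanding, the m-coefficient is −2ah = -8h; matching it to the data gives h = 5, and then k = 7.
So f(m) = 4(m − 5)² + 7.
f(8) = 4·3² + 7 = 43.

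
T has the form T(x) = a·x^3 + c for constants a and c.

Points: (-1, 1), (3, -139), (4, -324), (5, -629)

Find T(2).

-44

From T(-1) = 1 and T(3) = -139: -1a + c = 1 and 27a + c = -139.
Subtracting: 28a = -140, so a = -5; then c = 1 − (-5)·(-1) = -4.
So T(x) = -5x³ − 4, and T(2) = -44.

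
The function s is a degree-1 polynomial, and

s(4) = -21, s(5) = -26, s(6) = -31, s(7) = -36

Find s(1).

First differences: -5, -5, -5.
Level-1 differences are constant, so s has degree 1.
Fitting a degree-1 polynomial gives s(n) = -5n - 1.
Then s(1) = -6.

-6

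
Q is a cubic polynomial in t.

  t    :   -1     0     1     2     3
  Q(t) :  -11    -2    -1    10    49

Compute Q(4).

First differences: 9, 1, 11, 39. Second differences: -8, 10, 28. Third differences: 18, 18.
Level-3 differences are constant, so Q has degree 3.
Fitting a degree-3 polynomial gives Q(t) = 3t³ - 4t² + 2t - 2.
Then Q(4) = 134.

134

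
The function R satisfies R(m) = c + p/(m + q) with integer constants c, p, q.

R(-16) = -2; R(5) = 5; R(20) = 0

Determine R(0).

(R(m) − c)(m + q) = p for each data point; the three points give a linear system in c and q, then p follows.
Solving: c = -1, q = -2, p = 18, so R(m) = -1 + 18/(m − 2).
Then R(0) = -1 + 18/(-2) = -10.

-10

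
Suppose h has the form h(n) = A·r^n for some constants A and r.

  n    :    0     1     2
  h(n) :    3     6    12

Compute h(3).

24

Consecutive ratio: 6/3 = 2, and 12/6 = 2, so r = 2.
Then A·2^0 = 3 gives A = 3, and h(n) = 3·2^n.
h(3) = 3·2^3 = 24.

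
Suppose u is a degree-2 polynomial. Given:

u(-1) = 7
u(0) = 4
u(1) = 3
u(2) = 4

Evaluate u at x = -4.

First differences: -3, -1, 1. Second differences: 2, 2.
Level-2 differences are constant, so u has degree 2.
Fitting a degree-2 polynomial gives u(x) = x² - 2x + 4.
Then u(-4) = 28.

28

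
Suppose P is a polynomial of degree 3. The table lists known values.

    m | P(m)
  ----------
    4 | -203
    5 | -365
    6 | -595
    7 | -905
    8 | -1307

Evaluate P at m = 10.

-2435

Write P(m) = am³ + bm² + cm + d; the 5 given values yield a linear system in the 4 coefficients.
Solving, P(m) = -2m³ - 4m² - 4m + 5.
Then P(10) = -2435.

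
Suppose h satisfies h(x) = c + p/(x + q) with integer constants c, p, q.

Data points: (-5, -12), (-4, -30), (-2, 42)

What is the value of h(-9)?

0

(h(x) − c)(x + q) = p for each data point; the three points give a linear system in c and q, then p follows.
Solving: c = 6, q = 3, p = 36, so h(x) = 6 + 36/(x + 3).
Then h(-9) = 6 + 36/(-6) = 0.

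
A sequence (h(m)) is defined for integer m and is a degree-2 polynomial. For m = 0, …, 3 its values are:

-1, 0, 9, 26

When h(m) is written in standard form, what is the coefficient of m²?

Write h(m) = am² + bm + c; the 4 given values yield a linear system in the 3 coefficients.
Solving, h(m) = 4m² - 3m - 1.
The coefficient of m² is 4.

4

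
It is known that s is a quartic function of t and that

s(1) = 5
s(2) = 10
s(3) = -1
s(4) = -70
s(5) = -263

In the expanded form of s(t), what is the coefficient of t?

2

Write s(t) = at^4 + bt³ + ct² + dt + e; the 5 given values yield a linear system in the 5 coefficients.
Solving, s(t) = -t^4 + 3t³ - t² + 2t + 2.
The coefficient of t is 2.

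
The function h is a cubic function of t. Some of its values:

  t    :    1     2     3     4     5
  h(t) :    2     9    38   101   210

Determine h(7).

First differences: 7, 29, 63, 109. Second differences: 22, 34, 46. Third differences: 12, 12.
Level-3 differences are constant, so h has degree 3.
Fitting a degree-3 polynomial gives h(t) = 2t³ - t² - 4t + 5.
Then h(7) = 614.

614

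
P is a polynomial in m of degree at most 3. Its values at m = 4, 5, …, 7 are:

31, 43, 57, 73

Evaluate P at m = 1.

First differences: 12, 14, 16. Second differences: 2, 2.
Level-2 differences are constant, so P has degree 2.
Fitting a degree-2 polynomial gives P(m) = m² + 3m + 3.
Then P(1) = 7.

7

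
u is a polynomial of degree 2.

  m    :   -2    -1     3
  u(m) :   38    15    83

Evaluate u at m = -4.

132

Write u(m) = am² + bm + c; the 3 given values yield a linear system in the 3 coefficients.
Solving, u(m) = 8m² + m + 8.
Then u(-4) = 132.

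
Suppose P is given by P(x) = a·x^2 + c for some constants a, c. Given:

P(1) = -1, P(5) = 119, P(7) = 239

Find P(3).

From P(1) = -1 and P(5) = 119: 1a + c = -1 and 25a + c = 119.
Subtracting: 24a = 120, so a = 5; then c = -1 − 5·1 = -6.
So P(x) = 5x² − 6, and P(3) = 39.

39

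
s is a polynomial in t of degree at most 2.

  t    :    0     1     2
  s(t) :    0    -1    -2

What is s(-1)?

First differences: -1, -1.
Level-1 differences are constant, so s has degree 1.
Fitting a degree-1 polynomial gives s(t) = -t.
Then s(-1) = 1.

1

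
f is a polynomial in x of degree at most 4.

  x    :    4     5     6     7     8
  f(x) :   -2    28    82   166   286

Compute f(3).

-14

First differences: 30, 54, 84, 120. Second differences: 24, 30, 36. Third differences: 6, 6.
Level-3 differences are constant, so f has degree 3.
Fitting a degree-3 polynomial gives f(x) = x³ - 3x² - 4x - 2.
Then f(3) = -14.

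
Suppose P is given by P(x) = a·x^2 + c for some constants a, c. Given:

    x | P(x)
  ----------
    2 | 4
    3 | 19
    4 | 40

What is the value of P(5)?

From P(2) = 4 and P(3) = 19: 4a + c = 4 and 9a + c = 19.
Subtracting: 5a = 15, so a = 3; then c = 4 − 3·4 = -8.
So P(x) = 3x² − 8, and P(5) = 67.

67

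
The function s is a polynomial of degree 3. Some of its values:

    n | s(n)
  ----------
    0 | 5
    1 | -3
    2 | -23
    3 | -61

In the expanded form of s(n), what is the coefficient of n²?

-3

Write s(n) = an³ + bn² + cn + d; the 4 given values yield a linear system in the 4 coefficients.
Solving, s(n) = -n³ - 3n² - 4n + 5.
The coefficient of n² is -3.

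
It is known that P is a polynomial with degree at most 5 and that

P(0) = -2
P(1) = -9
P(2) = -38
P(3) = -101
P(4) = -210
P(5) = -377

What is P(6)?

-614

Write P(n) = an^5 + bn^4 + cn³ + dn² + en + p; the 6 given values yield a linear system in the 6 coefficients.
Solving, the top 2 coefficients vanish, and P(n) = -2n³ - 5n² - 2.
Then P(6) = -614.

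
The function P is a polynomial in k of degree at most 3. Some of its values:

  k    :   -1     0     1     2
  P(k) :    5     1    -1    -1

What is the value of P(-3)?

Write P(k) = ak³ + bk² + ck + d; the 4 given values yield a linear system in the 4 coefficients.
Solving, the leading coefficient vanishes, and P(k) = k² - 3k + 1.
Then P(-3) = 19.

19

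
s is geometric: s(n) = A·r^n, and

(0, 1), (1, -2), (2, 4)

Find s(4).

16

Consecutive ratio: -2/1 = -2, and 4/(-2) = -2, so r = -2.
Then A·(-2)^0 = 1 gives A = 1, and s(n) = 1·(-2)^n.
s(4) = 1·(-2)^4 = 16.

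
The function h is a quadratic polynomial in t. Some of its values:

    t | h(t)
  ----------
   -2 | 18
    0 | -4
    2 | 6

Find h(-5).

Write h(t) = at² + bt + c; the 3 given values yield a linear system in the 3 coefficients.
Solving, h(t) = 4t² - 3t - 4.
Then h(-5) = 111.

111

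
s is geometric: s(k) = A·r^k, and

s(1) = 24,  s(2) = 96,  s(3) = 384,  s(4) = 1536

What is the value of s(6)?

24576

Consecutive ratio: 96/24 = 4, and 384/96 = 4, so r = 4.
Then A·4^1 = 24 gives A = 6, and s(k) = 6·4^k.
s(6) = 6·4^6 = 24576.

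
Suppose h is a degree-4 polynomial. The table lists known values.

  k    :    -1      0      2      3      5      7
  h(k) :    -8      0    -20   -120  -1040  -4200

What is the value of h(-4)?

Write h(k) = ak^4 + bk³ + ck² + dk + e; the 6 given values yield a linear system in the 5 coefficients.
Solving, h(k) = -2k^4 + 2k³ - 2k² + 2k.
Then h(-4) = -680.

-680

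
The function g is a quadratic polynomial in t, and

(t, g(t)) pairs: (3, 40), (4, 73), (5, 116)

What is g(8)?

305

Write g(t) = at² + bt + c; the 3 given values yield a linear system in the 3 coefficients.
Solving, g(t) = 5t² - 2t + 1.
Then g(8) = 305.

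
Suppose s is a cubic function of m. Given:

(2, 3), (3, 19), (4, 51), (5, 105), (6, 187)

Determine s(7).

First differences: 16, 32, 54, 82. Second differences: 16, 22, 28. Third differences: 6, 6.
Level-3 differences are constant, so s has degree 3.
Extending the table by one column gives the next first difference 116, so s(7) = 187 + 116 = 303.

303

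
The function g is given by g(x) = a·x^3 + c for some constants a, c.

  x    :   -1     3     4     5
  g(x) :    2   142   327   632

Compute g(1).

12

From g(-1) = 2 and g(3) = 142: -1a + c = 2 and 27a + c = 142.
Subtracting: 28a = 140, so a = 5; then c = 2 − 5·(-1) = 7.
So g(x) = 5x³ + 7, and g(1) = 12.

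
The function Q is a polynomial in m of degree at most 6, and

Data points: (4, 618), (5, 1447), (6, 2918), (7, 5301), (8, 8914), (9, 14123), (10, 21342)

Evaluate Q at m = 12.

First differences: 829, 1471, 2383, 3613, 5209, 7219. Second differences: 642, 912, 1230, 1596, 2010. Third differences: 270, 318, 366, 414. Fourth differences: 48, 48, 48.
Level-4 differences are constant, so Q has degree 4.
Fitting a degree-4 polynomial gives Q(m) = 2m^4 + m³ + 4m² - 6m + 2.
Then Q(12) = 43706.

43706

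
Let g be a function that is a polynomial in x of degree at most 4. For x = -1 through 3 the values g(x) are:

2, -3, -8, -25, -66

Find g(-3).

First differences: -5, -5, -17, -41. Second differences: 0, -12, -24. Third differences: -12, -12.
Level-3 differences are constant, so g has degree 3.
Fitting a degree-3 polynomial gives g(x) = -2x³ - 3x - 3.
Then g(-3) = 60.

60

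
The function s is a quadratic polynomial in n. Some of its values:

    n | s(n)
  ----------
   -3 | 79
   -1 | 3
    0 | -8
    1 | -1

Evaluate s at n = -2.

Write s(n) = an² + bn + c; the 4 given values yield a linear system in the 3 coefficients.
Solving, s(n) = 9n² - 2n - 8.
Then s(-2) = 32.

32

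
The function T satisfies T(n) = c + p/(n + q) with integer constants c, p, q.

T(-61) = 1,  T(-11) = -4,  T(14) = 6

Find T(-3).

-28

(T(n) − c)(n + q) = p for each data point; the three points give a linear system in c and q, then p follows.
Solving: c = 2, q = 1, p = 60, so T(n) = 2 + 60/(n + 1).
Then T(-3) = 2 + 60/(-2) = -28.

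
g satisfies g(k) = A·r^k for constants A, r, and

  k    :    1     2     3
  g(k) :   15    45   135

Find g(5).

Consecutive ratio: 45/15 = 3, and 135/45 = 3, so r = 3.
Then A·3^1 = 15 gives A = 5, and g(k) = 5·3^k.
g(5) = 5·3^5 = 1215.

1215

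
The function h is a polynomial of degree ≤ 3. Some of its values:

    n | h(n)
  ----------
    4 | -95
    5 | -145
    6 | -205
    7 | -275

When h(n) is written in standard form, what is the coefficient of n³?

0

Write h(n) = an³ + bn² + cn + d; the 4 given values yield a linear system in the 4 coefficients.
Solving, the leading coefficient vanishes, and h(n) = -5n² - 5n + 5.
The coefficient of n³ is 0.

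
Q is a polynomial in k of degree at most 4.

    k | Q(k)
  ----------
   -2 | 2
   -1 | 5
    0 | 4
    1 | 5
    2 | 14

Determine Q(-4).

First differences: 3, -1, 1, 9. Second differences: -4, 2, 8. Third differences: 6, 6.
Level-3 differences are constant, so Q has degree 3.
Fitting a degree-3 polynomial gives Q(k) = k³ + k² - k + 4.
Then Q(-4) = -40.

-40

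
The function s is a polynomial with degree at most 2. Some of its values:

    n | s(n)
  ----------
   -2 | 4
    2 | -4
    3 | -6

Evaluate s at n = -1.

2

Write s(n) = an² + bn + c; the 3 given values yield a linear system in the 3 coefficients.
Solving, the leading coefficient vanishes, and s(n) = -2n.
Then s(-1) = 2.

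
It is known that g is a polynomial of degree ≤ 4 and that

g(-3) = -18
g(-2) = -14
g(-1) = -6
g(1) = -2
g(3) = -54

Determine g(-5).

Write g(x) = ax^4 + bx³ + cx² + dx + e; the 5 given values yield a linear system in the 5 coefficients.
Solving, the leading coefficient vanishes, and g(x) = -x³ - 4x² + 3x.
Then g(-5) = 10.

10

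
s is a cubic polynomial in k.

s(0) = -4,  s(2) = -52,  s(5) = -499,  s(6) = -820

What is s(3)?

Write s(k) = ak³ + bk² + ck + d; the 4 given values yield a linear system in the 4 coefficients.
Solving, s(k) = -3k³ - 4k² - 4k - 4.
Then s(3) = -133.

-133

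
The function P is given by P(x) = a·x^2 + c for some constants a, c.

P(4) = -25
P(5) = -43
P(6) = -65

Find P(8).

From P(4) = -25 and P(5) = -43: 16a + c = -25 and 25a + c = -43.
Subtracting: 9a = -18, so a = -2; then c = -25 − (-2)·16 = 7.
So P(x) = -2x² + 7, and P(8) = -121.

-121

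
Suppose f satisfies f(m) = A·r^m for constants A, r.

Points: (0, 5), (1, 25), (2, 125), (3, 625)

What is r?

Consecutive ratio: 25/5 = 5, and 125/25 = 5, so r = 5.
Then A·5^0 = 5 gives A = 5, and f(m) = 5·5^m.

5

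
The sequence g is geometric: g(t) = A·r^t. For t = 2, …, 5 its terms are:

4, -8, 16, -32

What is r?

Consecutive ratio: -8/4 = -2, and 16/(-8) = -2, so r = -2.
Then A·(-2)^2 = 4 gives A = 1, and g(t) = 1·(-2)^t.

-2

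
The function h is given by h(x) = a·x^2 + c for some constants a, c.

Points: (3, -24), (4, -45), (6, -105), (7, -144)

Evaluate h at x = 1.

0

From h(3) = -24 and h(4) = -45: 9a + c = -24 and 16a + c = -45.
Subtracting: 7a = -21, so a = -3; then c = -24 − (-3)·9 = 3.
So h(x) = -3x² + 3, and h(1) = 0.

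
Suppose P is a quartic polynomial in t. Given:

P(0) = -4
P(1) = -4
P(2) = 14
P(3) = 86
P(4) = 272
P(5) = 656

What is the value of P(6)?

1346

First differences: 0, 18, 72, 186, 384. Second differences: 18, 54, 114, 198. Third differences: 36, 60, 84. Fourth differences: 24, 24.
Level-4 differences are constant, so P has degree 4.
Fitting a degree-4 polynomial gives P(t) = t^4 + 2t² - 3t - 4.
Then P(6) = 1346.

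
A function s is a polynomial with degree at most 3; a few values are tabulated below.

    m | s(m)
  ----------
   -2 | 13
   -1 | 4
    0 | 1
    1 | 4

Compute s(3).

Write s(m) = am³ + bm² + cm + d; the 4 given values yield a linear system in the 4 coefficients.
Solving, the leading coefficient vanishes, and s(m) = 3m² + 1.
Then s(3) = 28.

28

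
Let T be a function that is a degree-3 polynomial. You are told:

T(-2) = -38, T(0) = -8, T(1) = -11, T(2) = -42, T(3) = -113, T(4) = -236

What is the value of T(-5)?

Write T(t) = at³ + bt² + ct + d; the 6 given values yield a linear system in the 4 coefficients.
Solving, T(t) = -2t³ - 8t² + 7t - 8.
Then T(-5) = 7.

7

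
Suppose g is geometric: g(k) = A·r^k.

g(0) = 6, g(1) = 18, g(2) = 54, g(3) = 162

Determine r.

3

Consecutive ratio: 18/6 = 3, and 54/18 = 3, so r = 3.
Then A·3^0 = 6 gives A = 6, and g(k) = 6·3^k.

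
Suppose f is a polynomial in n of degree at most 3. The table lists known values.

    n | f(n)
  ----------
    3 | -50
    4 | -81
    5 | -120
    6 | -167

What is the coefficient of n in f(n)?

First differences: -31, -39, -47. Second differences: -8, -8.
Level-2 differences are constant, so f has degree 2.
Fitting a degree-2 polynomial gives f(n) = -4n² - 3n - 5.
The coefficient of n is -3.

-3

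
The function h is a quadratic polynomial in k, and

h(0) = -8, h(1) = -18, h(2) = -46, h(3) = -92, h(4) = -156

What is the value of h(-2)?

-42

Write h(k) = ak² + bk + c; the 5 given values yield a linear system in the 3 coefficients.
Solving, h(k) = -9k² - k - 8.
Then h(-2) = -42.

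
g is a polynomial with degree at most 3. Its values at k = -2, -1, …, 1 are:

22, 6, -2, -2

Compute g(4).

46

First differences: -16, -8, 0. Second differences: 8, 8.
Level-2 differences are constant, so g has degree 2.
Fitting a degree-2 polynomial gives g(k) = 4k² - 4k - 2.
Then g(4) = 46.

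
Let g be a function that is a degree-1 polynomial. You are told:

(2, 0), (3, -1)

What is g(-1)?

3

Write g(k) = ak + b; the 2 given values yield a linear system in the 2 coefficients.
Solving, g(k) = -k + 2.
Then g(-1) = 3.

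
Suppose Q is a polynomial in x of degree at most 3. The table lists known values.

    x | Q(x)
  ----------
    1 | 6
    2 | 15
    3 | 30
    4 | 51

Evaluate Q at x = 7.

Write Q(x) = ax³ + bx² + cx + d; the 4 given values yield a linear system in the 4 coefficients.
Solving, the leading coefficient vanishes, and Q(x) = 3x² + 3.
Then Q(7) = 150.

150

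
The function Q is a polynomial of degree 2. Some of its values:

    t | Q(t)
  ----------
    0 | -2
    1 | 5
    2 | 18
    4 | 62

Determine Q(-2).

Write Q(t) = at² + bt + c; the 4 given values yield a linear system in the 3 coefficients.
Solving, Q(t) = 3t² + 4t - 2.
Then Q(-2) = 2.

2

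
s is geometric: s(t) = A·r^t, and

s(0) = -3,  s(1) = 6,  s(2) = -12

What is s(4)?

-48

Consecutive ratio: 6/(-3) = -2, and -12/6 = -2, so r = -2.
Then A·(-2)^0 = -3 gives A = -3, and s(t) = -3·(-2)^t.
s(4) = -3·(-2)^4 = -48.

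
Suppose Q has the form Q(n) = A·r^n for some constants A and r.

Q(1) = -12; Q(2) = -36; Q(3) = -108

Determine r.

3

Consecutive ratio: -36/(-12) = 3, and -108/(-36) = 3, so r = 3.
Then A·3^1 = -12 gives A = -4, and Q(n) = -4·3^n.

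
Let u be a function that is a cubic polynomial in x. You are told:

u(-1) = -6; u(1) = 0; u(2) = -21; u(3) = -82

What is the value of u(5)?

Write u(x) = ax³ + bx² + cx + d; the 4 given values yield a linear system in the 4 coefficients.
Solving, u(x) = -3x³ - 2x² + 6x - 1.
Then u(5) = -396.

-396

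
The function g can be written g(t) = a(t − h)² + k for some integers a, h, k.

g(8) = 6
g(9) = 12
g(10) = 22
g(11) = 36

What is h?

7

First differences 6, 10, 14; second difference 4 = 2a, so a = 2.
Expanding, the t-coefficient is −2ah = -4h; matching it to the data gives h = 7, and then k = 4.
So g(t) = 2(t − 7)² + 4.
Hence h = 7.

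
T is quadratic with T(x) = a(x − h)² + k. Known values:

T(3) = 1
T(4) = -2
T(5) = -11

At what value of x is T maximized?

First differences -3, -9; second difference -6 = 2a, so a = -3.
Expanding, the x-coefficient is −2ah = 6h; matching it to the data gives h = 3, and then k = 1.
So T(x) = -3(x − 3)² + 1.
Hence h = 3.

3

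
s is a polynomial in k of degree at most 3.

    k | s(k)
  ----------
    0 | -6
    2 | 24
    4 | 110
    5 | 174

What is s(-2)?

20

Write s(k) = ak³ + bk² + ck + d; the 4 given values yield a linear system in the 4 coefficients.
Solving, the leading coefficient vanishes, and s(k) = 7k² + k - 6.
Then s(-2) = 20.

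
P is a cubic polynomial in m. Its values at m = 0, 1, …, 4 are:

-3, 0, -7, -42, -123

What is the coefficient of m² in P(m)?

Write P(m) = am³ + bm² + cm + d; the 5 given values yield a linear system in the 4 coefficients.
Solving, P(m) = -3m³ + 4m² + 2m - 3.
The coefficient of m² is 4.

4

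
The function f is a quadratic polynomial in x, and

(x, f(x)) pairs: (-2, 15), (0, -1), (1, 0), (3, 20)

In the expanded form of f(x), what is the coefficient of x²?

Write f(x) = ax² + bx + c; the 4 given values yield a linear system in the 3 coefficients.
Solving, f(x) = 3x² - 2x - 1.
The coefficient of x² is 3.

3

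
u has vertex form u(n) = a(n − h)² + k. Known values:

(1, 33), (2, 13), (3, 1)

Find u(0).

61

First differences -20, -12; second difference 8 = 2a, so a = 4.
Expanding, the n-coefficient is −2ah = -8h; matching it to the data gives h = 4, and then k = -3.
So u(n) = 4(n − 4)² − 3.
u(0) = 4·(-4)² − 3 = 61.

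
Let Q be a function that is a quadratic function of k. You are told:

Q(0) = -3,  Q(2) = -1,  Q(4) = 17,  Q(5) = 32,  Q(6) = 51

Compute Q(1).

-4

Write Q(k) = ak² + bk + c; the 5 given values yield a linear system in the 3 coefficients.
Solving, Q(k) = 2k² - 3k - 3.
Then Q(1) = -4.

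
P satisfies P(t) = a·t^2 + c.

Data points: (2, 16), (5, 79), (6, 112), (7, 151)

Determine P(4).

52

From P(2) = 16 and P(5) = 79: 4a + c = 16 and 25a + c = 79.
Subtracting: 21a = 63, so a = 3; then c = 16 − 3·4 = 4.
So P(t) = 3t² + 4, and P(4) = 52.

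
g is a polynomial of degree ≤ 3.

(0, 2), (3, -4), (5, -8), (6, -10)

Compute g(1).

0

Write g(x) = ax³ + bx² + cx + d; the 4 given values yield a linear system in the 4 coefficients.
Solving, the top 2 coefficients vanish, and g(x) = -2x + 2.
Then g(1) = 0.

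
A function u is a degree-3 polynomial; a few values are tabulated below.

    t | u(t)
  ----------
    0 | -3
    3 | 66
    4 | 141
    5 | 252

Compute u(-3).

Write u(t) = at³ + bt² + ct + d; the 4 given values yield a linear system in the 4 coefficients.
Solving, u(t) = t³ + 6t² - 4t - 3.
Then u(-3) = 36.

36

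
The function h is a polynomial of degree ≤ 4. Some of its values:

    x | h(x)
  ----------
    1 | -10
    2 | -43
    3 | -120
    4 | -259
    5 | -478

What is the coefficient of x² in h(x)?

-4

Write h(x) = ax^4 + bx³ + cx² + dx + e; the 5 given values yield a linear system in the 5 coefficients.
Solving, the leading coefficient vanishes, and h(x) = -3x³ - 4x² - 3.
The coefficient of x² is -4.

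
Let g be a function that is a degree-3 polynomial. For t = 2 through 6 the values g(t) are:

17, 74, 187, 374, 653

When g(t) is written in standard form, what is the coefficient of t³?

3

First differences: 57, 113, 187, 279. Second differences: 56, 74, 92. Third differences: 18, 18.
Level-3 differences are constant, so g has degree 3.
Fitting a degree-3 polynomial gives g(t) = 3t³ + t² - 5t - 1.
The coefficient of t³ is 3.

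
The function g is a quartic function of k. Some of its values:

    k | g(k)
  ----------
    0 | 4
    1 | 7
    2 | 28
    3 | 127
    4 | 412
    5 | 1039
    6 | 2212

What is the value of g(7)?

4183

Write g(k) = ak^4 + bk³ + ck² + dk + e; the 7 given values yield a linear system in the 5 coefficients.
Solving, g(k) = 2k^4 - 2k³ + k² + 2k + 4.
Then g(7) = 4183.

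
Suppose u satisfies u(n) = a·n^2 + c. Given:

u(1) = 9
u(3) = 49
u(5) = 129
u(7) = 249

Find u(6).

184

From u(1) = 9 and u(3) = 49: 1a + c = 9 and 9a + c = 49.
Subtracting: 8a = 40, so a = 5; then c = 9 − 5·1 = 4.
So u(n) = 5n² + 4, and u(6) = 184.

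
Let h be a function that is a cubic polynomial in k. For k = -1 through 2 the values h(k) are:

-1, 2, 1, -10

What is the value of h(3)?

Write h(k) = ak³ + bk² + ck + d; the 4 given values yield a linear system in the 4 coefficients.
Solving, h(k) = -k³ - 2k² + 2k + 2.
Then h(3) = -37.

-37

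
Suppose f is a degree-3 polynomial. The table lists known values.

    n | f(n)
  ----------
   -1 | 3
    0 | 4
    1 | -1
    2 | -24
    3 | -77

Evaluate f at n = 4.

First differences: 1, -5, -23, -53. Second differences: -6, -18, -30. Third differences: -12, -12.
Level-3 differences are constant, so f has degree 3.
Fitting a degree-3 polynomial gives f(n) = -2n³ - 3n² + 4.
Then f(4) = -172.

-172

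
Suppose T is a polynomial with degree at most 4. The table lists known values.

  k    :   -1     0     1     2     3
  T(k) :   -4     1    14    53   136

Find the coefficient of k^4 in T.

First differences: 5, 13, 39, 83. Second differences: 8, 26, 44. Third differences: 18, 18.
Level-3 differences are constant, so T has degree 3.
Fitting a degree-3 polynomial gives T(k) = 3k³ + 4k² + 6k + 1.
The coefficient of k^4 is 0.

0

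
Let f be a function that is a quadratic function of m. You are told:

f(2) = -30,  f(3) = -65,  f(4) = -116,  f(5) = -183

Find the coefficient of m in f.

Write f(m) = am² + bm + c; the 4 given values yield a linear system in the 3 coefficients.
Solving, f(m) = -8m² + 5m - 8.
The coefficient of m is 5.

5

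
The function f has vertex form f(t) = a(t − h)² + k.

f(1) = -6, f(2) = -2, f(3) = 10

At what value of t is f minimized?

1

First differences 4, 12; second difference 8 = 2a, so a = 4.
Expanding, the t-coefficient is −2ah = -8h; matching it to the data gives h = 1, and then k = -6.
So f(t) = 4(t − 1)² − 6.
Hence h = 1.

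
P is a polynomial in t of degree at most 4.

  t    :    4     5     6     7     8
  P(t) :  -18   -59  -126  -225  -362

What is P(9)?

-543

First differences: -41, -67, -99, -137. Second differences: -26, -32, -38. Third differences: -6, -6.
Level-3 differences are constant, so P has degree 3.
Fitting a degree-3 polynomial gives P(t) = -t³ + 2t² + 2t + 6.
Then P(9) = -543.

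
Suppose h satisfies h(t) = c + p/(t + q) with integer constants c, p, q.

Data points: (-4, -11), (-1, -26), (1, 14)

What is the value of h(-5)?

-10

(h(t) − c)(t + q) = p for each data point; the three points give a linear system in c and q, then p follows.
Solving: c = -6, q = 0, p = 20, so h(t) = -6 + 20/(t + 0).
Then h(-5) = -6 + 20/(-5) = -10.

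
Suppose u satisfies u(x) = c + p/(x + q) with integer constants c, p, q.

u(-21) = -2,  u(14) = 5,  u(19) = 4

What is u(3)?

(u(x) − c)(x + q) = p for each data point; the three points give a linear system in c and q, then p follows.
Solving: c = 1, q = 1, p = 60, so u(x) = 1 + 60/(x + 1).
Then u(3) = 1 + 60/4 = 16.

16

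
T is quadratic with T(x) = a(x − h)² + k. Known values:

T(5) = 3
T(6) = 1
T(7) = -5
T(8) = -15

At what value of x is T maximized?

5

First differences -2, -6, -10; second difference -4 = 2a, so a = -2.
Expanding, the x-coefficient is −2ah = 4h; matching it to the data gives h = 5, and then k = 3.
So T(x) = -2(x − 5)² + 3.
Hence h = 5.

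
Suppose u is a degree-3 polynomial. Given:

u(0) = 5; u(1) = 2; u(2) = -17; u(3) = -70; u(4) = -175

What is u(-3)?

Write u(x) = ax³ + bx² + cx + d; the 5 given values yield a linear system in the 4 coefficients.
Solving, u(x) = -3x³ + x² - x + 5.
Then u(-3) = 98.

98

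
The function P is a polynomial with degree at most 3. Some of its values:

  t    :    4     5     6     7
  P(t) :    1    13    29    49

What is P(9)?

First differences: 12, 16, 20. Second differences: 4, 4.
Level-2 differences are constant, so P has degree 2.
Fitting a degree-2 polynomial gives P(t) = 2t² - 6t - 7.
Then P(9) = 101.

101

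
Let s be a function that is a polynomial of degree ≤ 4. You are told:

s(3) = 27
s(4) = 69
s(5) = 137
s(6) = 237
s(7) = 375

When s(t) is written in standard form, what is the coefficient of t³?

1

Write s(t) = at^4 + bt³ + ct² + dt + e; the 5 given values yield a linear system in the 5 coefficients.
Solving, the leading coefficient vanishes, and s(t) = t³ + t² - 2t - 3.
The coefficient of t³ is 1.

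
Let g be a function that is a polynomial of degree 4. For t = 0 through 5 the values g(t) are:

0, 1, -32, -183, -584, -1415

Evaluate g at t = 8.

First differences: 1, -33, -151, -401, -831. Second differences: -34, -118, -250, -430. Third differences: -84, -132, -180. Fourth differences: -48, -48.
Level-4 differences are constant, so g has degree 4.
Fitting a degree-4 polynomial gives g(t) = -2t^4 - 2t³ + 3t² + 2t.
Then g(8) = -9008.

-9008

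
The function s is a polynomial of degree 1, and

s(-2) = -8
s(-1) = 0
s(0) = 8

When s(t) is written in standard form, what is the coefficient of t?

8

Write s(t) = at + b; the 3 given values yield a linear system in the 2 coefficients.
Solving, s(t) = 8t + 8.
The coefficient of t is 8.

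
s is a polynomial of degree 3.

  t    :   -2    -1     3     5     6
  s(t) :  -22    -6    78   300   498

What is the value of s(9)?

1584

Write s(t) = at³ + bt² + ct + d; the 5 given values yield a linear system in the 4 coefficients.
Solving, s(t) = 2t³ + t² + 5t.
Then s(9) = 1584.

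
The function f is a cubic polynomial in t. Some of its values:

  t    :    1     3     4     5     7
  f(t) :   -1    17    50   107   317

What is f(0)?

Write f(t) = at³ + bt² + ct + d; the 5 given values yield a linear system in the 4 coefficients.
Solving, f(t) = t³ - 4t + 2.
The constant term is f(0) = 2.

2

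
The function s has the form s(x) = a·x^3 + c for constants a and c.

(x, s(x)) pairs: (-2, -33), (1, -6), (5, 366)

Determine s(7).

1020

From s(-2) = -33 and s(1) = -6: -8a + c = -33 and 1a + c = -6.
Subtracting: 9a = 27, so a = 3; then c = -33 − 3·(-8) = -9.
So s(x) = 3x³ − 9, and s(7) = 1020.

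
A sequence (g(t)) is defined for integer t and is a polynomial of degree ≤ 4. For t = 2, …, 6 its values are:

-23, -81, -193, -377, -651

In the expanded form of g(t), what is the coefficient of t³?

First differences: -58, -112, -184, -274. Second differences: -54, -72, -90. Third differences: -18, -18.
Level-3 differences are constant, so g has degree 3.
Fitting a degree-3 polynomial gives g(t) = -3t³ - t + 3.
The coefficient of t³ is -3.

-3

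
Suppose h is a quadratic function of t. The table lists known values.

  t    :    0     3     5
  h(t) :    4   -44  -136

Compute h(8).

-364

Write h(t) = at² + bt + c; the 3 given values yield a linear system in the 3 coefficients.
Solving, h(t) = -6t² + 2t + 4.
Then h(8) = -364.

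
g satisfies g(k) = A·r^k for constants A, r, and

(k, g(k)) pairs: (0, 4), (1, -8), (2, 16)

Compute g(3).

-32

Consecutive ratio: -8/4 = -2, and 16/(-8) = -2, so r = -2.
Then A·(-2)^0 = 4 gives A = 4, and g(k) = 4·(-2)^k.
g(3) = 4·(-2)^3 = -32.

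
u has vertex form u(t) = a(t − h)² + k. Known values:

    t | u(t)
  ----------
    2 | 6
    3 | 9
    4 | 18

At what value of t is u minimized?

First differences 3, 9; second difference 6 = 2a, so a = 3.
Expanding, the t-coefficient is −2ah = -6h; matching it to the data gives h = 2, and then k = 6.
So u(t) = 3(t − 2)² + 6.
Hence h = 2.

2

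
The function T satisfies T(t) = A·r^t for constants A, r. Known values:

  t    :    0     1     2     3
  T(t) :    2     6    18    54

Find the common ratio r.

Consecutive ratio: 6/2 = 3, and 18/6 = 3, so r = 3.
Then A·3^0 = 2 gives A = 2, and T(t) = 2·3^t.

3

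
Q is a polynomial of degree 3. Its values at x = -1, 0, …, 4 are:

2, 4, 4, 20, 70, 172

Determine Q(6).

604

First differences: 2, 0, 16, 50, 102. Second differences: -2, 16, 34, 52. Third differences: 18, 18, 18.
Level-3 differences are constant, so Q has degree 3.
Fitting a degree-3 polynomial gives Q(x) = 3x³ - x² - 2x + 4.
Then Q(6) = 604.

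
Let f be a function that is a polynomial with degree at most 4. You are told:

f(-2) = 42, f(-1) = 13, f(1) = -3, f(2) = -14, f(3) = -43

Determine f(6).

-358

Write f(t) = at^4 + bt³ + ct² + dt + e; the 5 given values yield a linear system in the 5 coefficients.
Solving, the leading coefficient vanishes, and f(t) = -2t³ + 3t² - 6t + 2.
Then f(6) = -358.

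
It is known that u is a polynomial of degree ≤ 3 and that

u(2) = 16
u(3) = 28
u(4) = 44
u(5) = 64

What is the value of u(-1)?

Write u(m) = am³ + bm² + cm + d; the 4 given values yield a linear system in the 4 coefficients.
Solving, the leading coefficient vanishes, and u(m) = 2m² + 2m + 4.
Then u(-1) = 4.

4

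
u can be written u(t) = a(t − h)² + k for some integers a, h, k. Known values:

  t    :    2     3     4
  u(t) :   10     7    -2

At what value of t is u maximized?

2

First differences -3, -9; second difference -6 = 2a, so a = -3.
Expanding, the t-coefficient is −2ah = 6h; matching it to the data gives h = 2, and then k = 10.
So u(t) = -3(t − 2)² + 10.
Hence h = 2.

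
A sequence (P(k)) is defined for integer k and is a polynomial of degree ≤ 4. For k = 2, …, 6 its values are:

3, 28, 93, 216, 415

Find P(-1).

First differences: 25, 65, 123, 199. Second differences: 40, 58, 76. Third differences: 18, 18.
Level-3 differences are constant, so P has degree 3.
Fitting a degree-3 polynomial gives P(k) = 3k³ - 7k² + 3k + 1.
Then P(-1) = -12.

-12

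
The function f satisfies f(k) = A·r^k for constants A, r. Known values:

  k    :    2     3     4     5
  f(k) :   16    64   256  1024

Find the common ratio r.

4

Consecutive ratio: 64/16 = 4, and 256/64 = 4, so r = 4.
Then A·4^2 = 16 gives A = 1, and f(k) = 1·4^k.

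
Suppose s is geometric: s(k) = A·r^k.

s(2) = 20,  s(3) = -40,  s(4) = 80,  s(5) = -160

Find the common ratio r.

-2

Consecutive ratio: -40/20 = -2, and 80/(-40) = -2, so r = -2.
Then A·(-2)^2 = 20 gives A = 5, and s(k) = 5·(-2)^k.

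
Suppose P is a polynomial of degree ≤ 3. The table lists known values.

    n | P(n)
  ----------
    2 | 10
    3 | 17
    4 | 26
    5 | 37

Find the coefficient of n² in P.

First differences: 7, 9, 11. Second differences: 2, 2.
Level-2 differences are constant, so P has degree 2.
Fitting a degree-2 polynomial gives P(n) = n² + 2n + 2.
The coefficient of n² is 1.

1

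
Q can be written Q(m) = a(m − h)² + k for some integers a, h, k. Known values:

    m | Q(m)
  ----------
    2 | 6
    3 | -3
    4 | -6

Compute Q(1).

First differences -9, -3; second difference 6 = 2a, so a = 3.
Expanding, the m-coefficient is −2ah = -6h; matching it to the data gives h = 4, and then k = -6.
So Q(m) = 3(m − 4)² − 6.
Q(1) = 3·(-3)² − 6 = 21.

21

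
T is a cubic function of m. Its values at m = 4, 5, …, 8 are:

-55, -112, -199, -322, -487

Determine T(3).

Write T(m) = am³ + bm² + cm + d; the 5 given values yield a linear system in the 4 coefficients.
Solving, T(m) = -m³ + 4m - 7.
Then T(3) = -22.

-22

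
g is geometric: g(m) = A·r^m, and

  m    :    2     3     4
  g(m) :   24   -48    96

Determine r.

-2

Consecutive ratio: -48/24 = -2, and 96/(-48) = -2, so r = -2.
Then A·(-2)^2 = 24 gives A = 6, and g(m) = 6·(-2)^m.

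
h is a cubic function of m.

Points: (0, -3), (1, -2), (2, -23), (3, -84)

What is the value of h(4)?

-203

Write h(m) = am³ + bm² + cm + d; the 4 given values yield a linear system in the 4 coefficients.
Solving, h(m) = -3m³ - 2m² + 6m - 3.
Then h(4) = -203.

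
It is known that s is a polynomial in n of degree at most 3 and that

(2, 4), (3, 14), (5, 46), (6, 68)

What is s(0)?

Write s(n) = an³ + bn² + cn + d; the 4 given values yield a linear system in the 4 coefficients.
Solving, the leading coefficient vanishes, and s(n) = 2n² - 4.
The constant term is s(0) = -4.

-4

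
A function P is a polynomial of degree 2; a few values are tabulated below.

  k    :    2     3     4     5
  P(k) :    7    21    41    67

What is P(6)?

Write P(k) = ak² + bk + c; the 4 given values yield a linear system in the 3 coefficients.
Solving, P(k) = 3k² - k - 3.
Then P(6) = 99.

99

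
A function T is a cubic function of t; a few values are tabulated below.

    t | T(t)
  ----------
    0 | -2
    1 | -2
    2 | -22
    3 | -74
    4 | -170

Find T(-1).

Write T(t) = at³ + bt² + ct + d; the 5 given values yield a linear system in the 4 coefficients.
Solving, T(t) = -2t³ - 4t² + 6t - 2.
Then T(-1) = -10.

-10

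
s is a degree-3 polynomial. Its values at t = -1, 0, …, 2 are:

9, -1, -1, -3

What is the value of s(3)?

Write s(t) = at³ + bt² + ct + d; the 4 given values yield a linear system in the 4 coefficients.
Solving, s(t) = -2t³ + 5t² - 3t - 1.
Then s(3) = -19.

-19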